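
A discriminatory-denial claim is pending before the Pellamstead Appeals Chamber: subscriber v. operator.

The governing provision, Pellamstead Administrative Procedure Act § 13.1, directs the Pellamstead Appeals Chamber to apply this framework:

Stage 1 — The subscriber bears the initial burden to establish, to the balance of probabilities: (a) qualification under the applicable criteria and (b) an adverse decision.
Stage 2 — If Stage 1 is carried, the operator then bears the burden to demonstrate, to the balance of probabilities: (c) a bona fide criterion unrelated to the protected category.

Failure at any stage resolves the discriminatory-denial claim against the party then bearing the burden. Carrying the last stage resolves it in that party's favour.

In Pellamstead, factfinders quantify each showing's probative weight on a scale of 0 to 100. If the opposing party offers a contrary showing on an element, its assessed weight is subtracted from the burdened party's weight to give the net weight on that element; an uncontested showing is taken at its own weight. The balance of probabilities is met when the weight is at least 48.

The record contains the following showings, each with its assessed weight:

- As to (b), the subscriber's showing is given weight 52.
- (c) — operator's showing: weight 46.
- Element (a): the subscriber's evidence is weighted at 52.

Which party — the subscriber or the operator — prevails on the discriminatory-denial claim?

Stage 1 (subscriber, the balance of probabilities, weight is at least 48): (a) 52 ≥ 48 — meets; (b) 52 ≥ 48 — meets.
  All elements met. The burden passes to the operator.
Stage 2 (operator, the balance of probabilities, weight is at least 48): (c) 46 < 48 — fails.
  Not every element is met, so the operator fails to carry Stage 2.
The subscriber prevails.

subscriber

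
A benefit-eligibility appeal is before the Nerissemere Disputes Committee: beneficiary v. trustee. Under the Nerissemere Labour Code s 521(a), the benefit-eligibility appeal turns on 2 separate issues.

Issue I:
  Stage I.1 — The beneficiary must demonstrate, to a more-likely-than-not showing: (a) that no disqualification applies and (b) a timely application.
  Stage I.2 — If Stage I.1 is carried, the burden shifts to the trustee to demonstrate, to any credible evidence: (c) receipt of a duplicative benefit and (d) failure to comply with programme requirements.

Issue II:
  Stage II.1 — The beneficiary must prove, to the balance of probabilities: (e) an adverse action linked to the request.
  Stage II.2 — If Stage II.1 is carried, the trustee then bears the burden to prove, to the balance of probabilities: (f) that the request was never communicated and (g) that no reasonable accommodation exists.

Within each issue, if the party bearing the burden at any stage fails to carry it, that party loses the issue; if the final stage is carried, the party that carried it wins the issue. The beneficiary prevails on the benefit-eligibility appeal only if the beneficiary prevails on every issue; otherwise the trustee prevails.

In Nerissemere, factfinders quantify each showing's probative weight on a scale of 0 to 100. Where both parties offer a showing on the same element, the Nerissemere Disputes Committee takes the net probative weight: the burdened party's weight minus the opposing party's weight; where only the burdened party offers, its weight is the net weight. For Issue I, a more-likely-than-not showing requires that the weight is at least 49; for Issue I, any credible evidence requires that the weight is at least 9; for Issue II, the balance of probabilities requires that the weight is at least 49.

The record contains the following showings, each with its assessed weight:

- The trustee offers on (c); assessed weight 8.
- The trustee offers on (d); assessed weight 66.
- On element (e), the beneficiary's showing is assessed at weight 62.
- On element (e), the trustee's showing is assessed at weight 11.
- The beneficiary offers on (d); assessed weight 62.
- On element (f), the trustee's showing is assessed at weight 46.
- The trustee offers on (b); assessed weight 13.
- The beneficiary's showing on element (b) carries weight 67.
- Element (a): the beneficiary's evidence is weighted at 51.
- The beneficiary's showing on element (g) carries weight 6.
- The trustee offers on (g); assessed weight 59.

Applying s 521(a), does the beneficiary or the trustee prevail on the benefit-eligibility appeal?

— Issue I —
At Stage I.1 the beneficiary must meet a more-likely-than-not showing (weight is at least 49): on (a) the weight is 51, ≥ 49, so (a) meets the standard; on (b) the weight is 67 less the opposing 13 gives net 54, which does reach 49, so (b) meets the standard.
  Stage I.1 carried; the burden shifts to the trustee.
At Stage I.2 the trustee must meet any credible evidence (weight is at least 9): on (c) the weight is 8, which does not reach 9, so (c) does not meet the standard; on (d) the weight is 66 less the opposing 62 gives net 4, < 9, so (d) does not meet the standard.
  The trustee does not carry Stage I.2.
So the beneficiary prevails on this issue.
— Issue II —
At Stage II.1 the beneficiary must meet the balance of probabilities (weight is at least 49): on (e) the weight is 62 less the opposing 11 gives net 51, ≥ 49, so (e) meets the standard.
  Stage II.1 carried; the burden shifts to the trustee.
At Stage II.2 the trustee must meet the balance of probabilities (weight is at least 49): on (f) the weight is 46, < 49, so (f) does not meet the standard; on (g) the weight is 59 less the opposing 6 gives net 53, which does reach 49, so (g) meets the standard.
  Stage II.2 not carried; the trustee fails its burden.
The analysis ends at Stage II.2; the beneficiary prevails on this issue.
Per-issue: Issue I → beneficiary; Issue II → beneficiary. The beneficiary must prevail on every issue; overall, the beneficiary prevails.

beneficiary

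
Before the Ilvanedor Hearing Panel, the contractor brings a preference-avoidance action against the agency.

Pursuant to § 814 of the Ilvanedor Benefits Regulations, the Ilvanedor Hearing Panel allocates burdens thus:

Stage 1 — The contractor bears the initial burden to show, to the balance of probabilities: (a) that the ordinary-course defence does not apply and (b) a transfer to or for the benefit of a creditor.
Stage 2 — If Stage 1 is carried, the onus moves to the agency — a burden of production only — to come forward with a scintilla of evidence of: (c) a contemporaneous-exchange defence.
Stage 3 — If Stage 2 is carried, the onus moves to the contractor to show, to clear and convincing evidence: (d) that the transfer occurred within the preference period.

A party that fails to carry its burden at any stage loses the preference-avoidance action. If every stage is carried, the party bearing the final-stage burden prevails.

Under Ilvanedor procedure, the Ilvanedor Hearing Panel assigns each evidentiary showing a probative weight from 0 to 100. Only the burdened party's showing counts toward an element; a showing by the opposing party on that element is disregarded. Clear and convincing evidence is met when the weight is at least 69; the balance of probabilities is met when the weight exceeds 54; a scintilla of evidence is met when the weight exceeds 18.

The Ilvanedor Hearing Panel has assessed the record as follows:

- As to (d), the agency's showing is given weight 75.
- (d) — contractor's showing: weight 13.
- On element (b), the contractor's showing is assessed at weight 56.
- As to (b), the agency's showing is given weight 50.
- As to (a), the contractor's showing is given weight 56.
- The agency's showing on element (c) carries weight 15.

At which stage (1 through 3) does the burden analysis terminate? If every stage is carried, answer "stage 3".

stage 2

Stage 1 (contractor, the balance of probabilities, weight exceeds 54): (a) 56 > 54 — meets; (b) 56 (agency's 50 disregarded) > 54 — meets.
  The contractor carries Stage 1; the agency now bears the burden.
Stage 2 (agency, a scintilla of evidence, weight exceeds 18): (c) 15 ≤ 18 — fails.
  Not every element is met, so the agency fails to carry Stage 2.
The contractor prevails.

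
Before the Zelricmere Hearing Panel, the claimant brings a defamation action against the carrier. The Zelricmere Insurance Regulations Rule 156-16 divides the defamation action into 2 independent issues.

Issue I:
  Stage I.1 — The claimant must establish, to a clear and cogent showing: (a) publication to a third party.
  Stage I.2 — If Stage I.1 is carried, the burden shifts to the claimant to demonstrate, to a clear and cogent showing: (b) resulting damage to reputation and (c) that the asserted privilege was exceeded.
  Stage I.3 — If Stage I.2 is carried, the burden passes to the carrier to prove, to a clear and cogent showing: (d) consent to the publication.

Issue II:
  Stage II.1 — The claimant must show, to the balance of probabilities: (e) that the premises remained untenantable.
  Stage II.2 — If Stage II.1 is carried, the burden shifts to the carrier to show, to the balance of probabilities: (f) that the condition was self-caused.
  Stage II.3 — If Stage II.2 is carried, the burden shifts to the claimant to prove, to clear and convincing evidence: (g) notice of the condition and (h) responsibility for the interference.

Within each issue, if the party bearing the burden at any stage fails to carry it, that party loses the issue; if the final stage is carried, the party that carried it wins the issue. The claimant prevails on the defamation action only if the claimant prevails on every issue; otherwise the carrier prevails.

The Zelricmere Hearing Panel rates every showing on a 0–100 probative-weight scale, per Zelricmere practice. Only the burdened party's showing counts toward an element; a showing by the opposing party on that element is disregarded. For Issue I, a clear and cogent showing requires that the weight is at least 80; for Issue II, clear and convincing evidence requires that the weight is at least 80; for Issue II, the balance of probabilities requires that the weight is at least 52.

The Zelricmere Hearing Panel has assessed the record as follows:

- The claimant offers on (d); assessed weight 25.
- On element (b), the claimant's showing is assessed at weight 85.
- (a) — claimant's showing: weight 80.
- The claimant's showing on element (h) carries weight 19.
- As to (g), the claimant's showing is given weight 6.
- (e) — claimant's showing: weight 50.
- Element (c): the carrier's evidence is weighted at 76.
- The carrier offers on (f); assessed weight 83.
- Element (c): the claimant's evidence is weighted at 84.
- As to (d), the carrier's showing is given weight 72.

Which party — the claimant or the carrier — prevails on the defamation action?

carrier

— Issue I —
Stage I.1 (claimant, a clear and cogent showing, weight is at least 80): (a) 80 ≥ 80 — meets.
  Stage I.1 is satisfied; the claimant continues to bear the burden.
Stage I.2 (claimant, a clear and cogent showing, weight is at least 80): (b) 85 ≥ 80 — meets; (c) 84 (carrier's 76 disregarded) ≥ 80 — meets.
  Stage I.2 is satisfied; the onus moves to the carrier.
Stage I.3 (carrier, a clear and cogent showing, weight is at least 80): (d) 72 (claimant's 25 disregarded) < 80 — fails.
  Not every element is met, so the carrier fails to carry Stage I.3.
So the claimant prevails on this issue.
— Issue II —
Stage II.1 (claimant, the balance of probabilities, weight is at least 52): (e) 50 < 52 — fails.
  Not every element is met, so the claimant fails to carry Stage II.1.
The carrier prevails on this issue.
Per-issue: Issue I → claimant; Issue II → carrier. The claimant must prevail on every issue; overall, the carrier prevails.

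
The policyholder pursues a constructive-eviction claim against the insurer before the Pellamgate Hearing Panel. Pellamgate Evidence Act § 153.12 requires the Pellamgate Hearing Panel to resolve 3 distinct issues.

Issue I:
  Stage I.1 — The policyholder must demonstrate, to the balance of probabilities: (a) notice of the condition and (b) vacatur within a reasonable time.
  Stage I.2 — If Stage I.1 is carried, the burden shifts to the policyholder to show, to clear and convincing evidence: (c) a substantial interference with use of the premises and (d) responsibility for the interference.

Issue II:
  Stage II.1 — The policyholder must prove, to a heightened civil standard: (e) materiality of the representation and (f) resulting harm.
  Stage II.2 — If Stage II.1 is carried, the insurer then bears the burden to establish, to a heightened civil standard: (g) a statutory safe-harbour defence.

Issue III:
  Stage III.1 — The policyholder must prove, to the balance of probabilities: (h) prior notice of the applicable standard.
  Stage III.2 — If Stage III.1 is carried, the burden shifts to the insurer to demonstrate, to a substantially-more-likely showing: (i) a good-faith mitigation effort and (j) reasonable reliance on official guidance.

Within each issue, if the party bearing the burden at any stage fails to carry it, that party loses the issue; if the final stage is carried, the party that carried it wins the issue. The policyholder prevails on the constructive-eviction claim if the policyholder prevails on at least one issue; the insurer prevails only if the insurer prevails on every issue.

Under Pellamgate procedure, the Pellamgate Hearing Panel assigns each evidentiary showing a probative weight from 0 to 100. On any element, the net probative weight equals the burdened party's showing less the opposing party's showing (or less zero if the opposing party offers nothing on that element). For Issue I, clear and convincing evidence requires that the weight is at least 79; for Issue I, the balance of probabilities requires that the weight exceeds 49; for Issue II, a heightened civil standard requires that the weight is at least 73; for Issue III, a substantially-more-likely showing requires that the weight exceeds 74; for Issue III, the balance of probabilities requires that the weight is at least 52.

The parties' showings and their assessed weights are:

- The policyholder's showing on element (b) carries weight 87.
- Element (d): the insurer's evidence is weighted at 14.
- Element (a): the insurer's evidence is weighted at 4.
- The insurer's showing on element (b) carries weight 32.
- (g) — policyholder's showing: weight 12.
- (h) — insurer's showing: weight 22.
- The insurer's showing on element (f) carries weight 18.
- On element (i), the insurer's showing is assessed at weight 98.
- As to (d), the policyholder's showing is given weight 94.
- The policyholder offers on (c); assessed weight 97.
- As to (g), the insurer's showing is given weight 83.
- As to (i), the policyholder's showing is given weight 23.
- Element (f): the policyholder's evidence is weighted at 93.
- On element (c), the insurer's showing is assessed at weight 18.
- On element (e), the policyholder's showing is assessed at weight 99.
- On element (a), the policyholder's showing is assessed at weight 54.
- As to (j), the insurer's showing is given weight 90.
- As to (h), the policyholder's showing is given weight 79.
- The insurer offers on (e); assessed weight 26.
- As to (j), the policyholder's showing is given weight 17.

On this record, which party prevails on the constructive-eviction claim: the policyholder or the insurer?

policyholder

— Issue I —
Stage I.1 (policyholder, the balance of probabilities, weight exceeds 49): (a) net 54−4=50 > 49 — meets; (b) net 87−32=55 > 49 — meets.
  Stage I.1 carried; the burden remains with the policyholder.
Stage I.2 (policyholder, clear and convincing evidence, weight is at least 79): (c) net 97−18=79 ≥ 79 — meets; (d) net 94−14=80 ≥ 79 — meets.
  All elements met at the final stage.
With every stage satisfied, the policyholder prevails on this issue.
— Issue II —
Stage II.1 — burden on policyholder; standard: a heightened civil standard (weight is at least 73).
    (e): 99 − 26 = 73 ≥ 73 [met]
    (f): 93 − 18 = 75 ≥ 73 [met]
  All elements met. The burden passes to the insurer.
Stage II.2 — burden on insurer; standard: a heightened civil standard (weight is at least 73).
    (g): 83 − 12 = 71 < 73 [not met]
  Not every element is met, so the insurer fails to carry Stage II.2.
The analysis ends at Stage II.2; the policyholder prevails on this issue.
— Issue III —
Stage III.1 — burden on policyholder; standard: the balance of probabilities (weight is at least 52).
    (h): 79 − 22 = 57 ≥ 52 [met]
  All elements met. The burden passes to the insurer.
Stage III.2 — burden on insurer; standard: a substantially-more-likely showing (weight exceeds 74).
    (i): 98 − 23 = 75 > 74 [met]
    (j): 90 − 17 = 73 ≤ 74 [not met]
  Not every element is met, so the insurer fails to carry Stage III.2.
The policyholder prevails on this issue.
Per-issue: Issue I → policyholder; Issue II → policyholder; Issue III → policyholder. The policyholder must prevail on at least one issue; overall, the policyholder prevails.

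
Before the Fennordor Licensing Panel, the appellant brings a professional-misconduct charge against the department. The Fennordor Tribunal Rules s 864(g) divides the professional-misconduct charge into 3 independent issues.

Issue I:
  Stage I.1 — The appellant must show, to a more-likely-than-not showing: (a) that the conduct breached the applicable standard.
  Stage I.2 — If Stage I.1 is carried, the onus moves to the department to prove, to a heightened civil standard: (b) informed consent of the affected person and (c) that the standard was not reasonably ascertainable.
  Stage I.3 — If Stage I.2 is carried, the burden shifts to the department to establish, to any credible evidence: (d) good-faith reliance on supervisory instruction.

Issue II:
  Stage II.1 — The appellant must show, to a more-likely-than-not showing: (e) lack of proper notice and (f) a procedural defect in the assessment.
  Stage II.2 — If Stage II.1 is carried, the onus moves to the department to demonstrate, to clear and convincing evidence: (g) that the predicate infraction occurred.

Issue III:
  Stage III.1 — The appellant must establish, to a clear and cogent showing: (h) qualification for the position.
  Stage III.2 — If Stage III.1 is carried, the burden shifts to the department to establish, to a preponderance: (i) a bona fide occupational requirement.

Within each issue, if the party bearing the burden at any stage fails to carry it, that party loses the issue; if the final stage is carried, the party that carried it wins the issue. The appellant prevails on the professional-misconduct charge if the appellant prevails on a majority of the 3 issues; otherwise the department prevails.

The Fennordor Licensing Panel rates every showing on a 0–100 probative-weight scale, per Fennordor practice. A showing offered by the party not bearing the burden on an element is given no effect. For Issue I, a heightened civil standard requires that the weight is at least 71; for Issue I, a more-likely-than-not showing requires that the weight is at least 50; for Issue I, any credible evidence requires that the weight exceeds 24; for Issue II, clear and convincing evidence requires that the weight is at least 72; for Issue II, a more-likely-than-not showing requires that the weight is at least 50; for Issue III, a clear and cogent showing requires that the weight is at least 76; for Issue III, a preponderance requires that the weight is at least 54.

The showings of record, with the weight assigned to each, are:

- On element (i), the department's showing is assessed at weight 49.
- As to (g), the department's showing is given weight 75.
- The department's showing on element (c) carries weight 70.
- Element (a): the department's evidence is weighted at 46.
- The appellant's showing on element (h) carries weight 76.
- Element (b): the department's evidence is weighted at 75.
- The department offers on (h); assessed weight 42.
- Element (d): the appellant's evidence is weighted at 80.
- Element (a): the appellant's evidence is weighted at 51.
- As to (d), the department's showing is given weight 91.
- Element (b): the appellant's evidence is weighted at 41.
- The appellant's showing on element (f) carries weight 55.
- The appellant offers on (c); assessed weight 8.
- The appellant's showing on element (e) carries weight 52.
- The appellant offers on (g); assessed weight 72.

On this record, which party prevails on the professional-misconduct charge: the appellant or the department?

— Issue I —
At Stage I.1 the appellant must meet a more-likely-than-not showing (weight is at least 50): on (a) the weight is 51 (the department's 46 is given no effect), which does reach 50, so (a) meets the standard.
  The appellant carries Stage I.1; the department now bears the burden.
At Stage I.2 the department must meet a heightened civil standard (weight is at least 71): on (b) the weight is 75 (the appellant's 41 is given no effect), ≥ 71, so (b) meets the standard; on (c) the weight is 70 (the appellant's 8 is given no effect), which does not reach 71, so (c) does not meet the standard.
  Stage I.2 not carried; the department fails its burden.
The analysis ends at Stage I.2; the appellant prevails on this issue.
— Issue II —
Stage II.1 — burden on appellant; standard: a more-likely-than-not showing (weight is at least 50).
    (e): 52 ≥ 50 [met]
    (f): 55 ≥ 50 [met]
  Stage II.1 carried; the burden shifts to the department.
Stage II.2 — burden on department; standard: clear and convincing evidence (weight is at least 72).
    (g): 75 (appellant's 72 disregarded) ≥ 72 [met]
  All elements met at the final stage.
All stages carried — the department prevails on this issue.
— Issue III —
At Stage III.1 the appellant must meet a clear and cogent showing (weight is at least 76): on (h) the weight is 76 (the department's 42 is given no effect), which does reach 76, so (h) meets the standard.
  Stage III.1 carried; the burden shifts to the department.
At Stage III.2 the department must meet a preponderance (weight is at least 54): on (i) the weight is 49, < 54, so (i) does not meet the standard.
  Stage III.2 not carried; the department fails its burden.
So the appellant prevails on this issue.
Per-issue: Issue I → appellant; Issue II → department; Issue III → appellant. The appellant must prevail on a majority of issues; overall, the appellant prevails.

appellant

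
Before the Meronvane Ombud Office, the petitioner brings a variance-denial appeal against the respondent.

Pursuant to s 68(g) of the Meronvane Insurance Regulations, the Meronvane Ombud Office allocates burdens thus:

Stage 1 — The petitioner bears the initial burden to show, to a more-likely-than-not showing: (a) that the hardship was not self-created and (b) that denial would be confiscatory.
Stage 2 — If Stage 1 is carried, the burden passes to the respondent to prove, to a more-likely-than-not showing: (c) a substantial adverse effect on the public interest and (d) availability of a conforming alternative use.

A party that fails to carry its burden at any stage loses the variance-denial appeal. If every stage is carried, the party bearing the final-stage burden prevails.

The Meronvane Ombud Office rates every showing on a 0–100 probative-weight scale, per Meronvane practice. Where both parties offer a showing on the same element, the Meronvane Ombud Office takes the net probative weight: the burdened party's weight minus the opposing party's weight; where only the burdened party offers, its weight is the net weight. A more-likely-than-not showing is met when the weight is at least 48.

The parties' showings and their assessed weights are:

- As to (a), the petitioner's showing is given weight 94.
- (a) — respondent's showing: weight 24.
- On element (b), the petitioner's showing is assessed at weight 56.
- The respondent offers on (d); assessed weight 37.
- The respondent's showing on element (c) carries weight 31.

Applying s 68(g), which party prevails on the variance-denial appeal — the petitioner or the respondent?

petitioner

At Stage 1 the petitioner must meet a more-likely-than-not showing (weight is at least 48): on (a) the weight is 94 less the opposing 24 gives net 70, ≥ 48, so (a) meets the standard; on (b) the weight is 56, ≥ 48, so (b) meets the standard.
  Stage 1 is satisfied; the onus moves to the respondent.
At Stage 2 the respondent must meet a more-likely-than-not showing (weight is at least 48): on (c) the weight is 31, which does not reach 48, so (c) does not meet the standard; on (d) the weight is 37, < 48, so (d) does not meet the standard.
  The respondent does not carry Stage 2.
So the petitioner prevails.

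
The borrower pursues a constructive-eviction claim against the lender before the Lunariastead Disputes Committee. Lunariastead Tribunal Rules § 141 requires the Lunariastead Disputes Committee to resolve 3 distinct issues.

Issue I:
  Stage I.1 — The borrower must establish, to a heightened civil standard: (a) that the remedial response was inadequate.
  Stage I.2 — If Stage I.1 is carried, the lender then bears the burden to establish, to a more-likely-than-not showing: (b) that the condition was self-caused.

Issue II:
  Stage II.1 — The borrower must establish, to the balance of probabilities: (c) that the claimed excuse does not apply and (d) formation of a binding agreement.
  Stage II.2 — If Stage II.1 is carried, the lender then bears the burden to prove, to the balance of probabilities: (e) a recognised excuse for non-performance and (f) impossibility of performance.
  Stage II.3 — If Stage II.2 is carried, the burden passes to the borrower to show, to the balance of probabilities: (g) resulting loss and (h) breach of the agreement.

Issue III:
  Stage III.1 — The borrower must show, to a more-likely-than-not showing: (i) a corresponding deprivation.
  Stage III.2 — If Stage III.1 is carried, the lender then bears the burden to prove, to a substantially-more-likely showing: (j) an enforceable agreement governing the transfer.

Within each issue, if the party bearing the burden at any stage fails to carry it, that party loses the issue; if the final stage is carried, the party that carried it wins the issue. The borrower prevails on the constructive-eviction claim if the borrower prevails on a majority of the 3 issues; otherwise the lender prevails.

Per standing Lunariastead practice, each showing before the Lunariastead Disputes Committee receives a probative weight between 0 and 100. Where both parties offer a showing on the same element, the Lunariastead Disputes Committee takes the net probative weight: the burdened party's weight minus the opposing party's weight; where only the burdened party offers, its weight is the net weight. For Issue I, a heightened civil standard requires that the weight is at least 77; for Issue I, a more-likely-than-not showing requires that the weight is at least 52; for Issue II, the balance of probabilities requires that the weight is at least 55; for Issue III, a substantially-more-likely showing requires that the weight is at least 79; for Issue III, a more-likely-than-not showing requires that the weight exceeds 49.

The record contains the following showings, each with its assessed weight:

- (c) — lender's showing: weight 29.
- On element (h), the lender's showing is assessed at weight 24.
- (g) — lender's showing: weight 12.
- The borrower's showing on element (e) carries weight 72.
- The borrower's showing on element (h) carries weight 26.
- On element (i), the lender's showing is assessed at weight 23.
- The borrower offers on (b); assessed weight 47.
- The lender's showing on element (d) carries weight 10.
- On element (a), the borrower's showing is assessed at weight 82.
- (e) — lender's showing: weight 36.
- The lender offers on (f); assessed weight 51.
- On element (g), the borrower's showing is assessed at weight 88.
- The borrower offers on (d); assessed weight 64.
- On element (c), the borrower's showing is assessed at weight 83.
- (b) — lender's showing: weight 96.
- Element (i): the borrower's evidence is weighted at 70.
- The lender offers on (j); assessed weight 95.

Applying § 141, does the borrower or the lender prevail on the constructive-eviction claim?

lender

— Issue I —
Stage I.1 — burden on borrower; standard: a heightened civil standard (weight is at least 77).
    (a): 82 ≥ 77 [met]
  All elements met. The burden passes to the lender.
Stage I.2 — burden on lender; standard: a more-likely-than-not showing (weight is at least 52).
    (b): 96 − 47 = 49 < 52 [not met]
  The lender does not carry Stage I.2.
The borrower prevails on this issue.
— Issue II —
Stage II.1 (borrower, the balance of probabilities, weight is at least 55): (c) net 83−29=54 < 55 — fails; (d) net 64−10=54 < 55 — fails.
  Stage II.1 not carried; the borrower fails its burden.
So the lender prevails on this issue.
— Issue III —
At Stage III.1 the borrower must meet a more-likely-than-not showing (weight exceeds 49): on (i) the weight is 70 less the opposing 23 gives net 47, which does not exceed 49, so (i) does not meet the standard.
  Stage III.1 not carried; the borrower fails its burden.
So the lender prevails on this issue.
Per-issue: Issue I → borrower; Issue II → lender; Issue III → lender. The borrower must prevail on a majority of issues; overall, the lender prevails.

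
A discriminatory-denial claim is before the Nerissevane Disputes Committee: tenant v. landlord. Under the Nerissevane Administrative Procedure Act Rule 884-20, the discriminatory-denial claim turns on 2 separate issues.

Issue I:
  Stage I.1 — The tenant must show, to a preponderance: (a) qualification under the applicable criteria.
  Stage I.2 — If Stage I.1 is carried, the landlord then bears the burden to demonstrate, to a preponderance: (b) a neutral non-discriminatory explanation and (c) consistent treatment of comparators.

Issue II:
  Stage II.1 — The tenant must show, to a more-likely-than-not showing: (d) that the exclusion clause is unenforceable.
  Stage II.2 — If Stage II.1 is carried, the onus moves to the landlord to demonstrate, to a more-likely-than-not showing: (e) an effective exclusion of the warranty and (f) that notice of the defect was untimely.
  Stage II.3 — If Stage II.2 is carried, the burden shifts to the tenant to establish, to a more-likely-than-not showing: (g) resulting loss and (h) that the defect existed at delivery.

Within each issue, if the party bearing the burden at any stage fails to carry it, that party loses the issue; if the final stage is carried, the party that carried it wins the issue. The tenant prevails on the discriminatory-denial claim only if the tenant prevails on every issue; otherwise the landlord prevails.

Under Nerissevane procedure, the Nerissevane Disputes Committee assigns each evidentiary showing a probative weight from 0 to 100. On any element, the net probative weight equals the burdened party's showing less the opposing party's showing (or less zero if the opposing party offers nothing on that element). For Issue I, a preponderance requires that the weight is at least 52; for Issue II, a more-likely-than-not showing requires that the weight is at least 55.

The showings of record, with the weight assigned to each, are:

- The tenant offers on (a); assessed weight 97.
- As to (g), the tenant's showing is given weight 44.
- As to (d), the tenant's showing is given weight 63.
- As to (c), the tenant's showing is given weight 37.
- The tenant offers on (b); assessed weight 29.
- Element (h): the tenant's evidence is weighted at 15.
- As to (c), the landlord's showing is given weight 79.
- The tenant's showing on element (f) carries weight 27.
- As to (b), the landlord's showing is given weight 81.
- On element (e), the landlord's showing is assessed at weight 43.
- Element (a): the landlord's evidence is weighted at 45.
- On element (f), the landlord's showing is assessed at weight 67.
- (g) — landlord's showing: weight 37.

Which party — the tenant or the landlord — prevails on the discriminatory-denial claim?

tenant

— Issue I —
Stage I.1 (tenant, a preponderance, weight is at least 52): (a) net 97−45=52 ≥ 52 — meets.
  The tenant carries Stage I.1; the landlord now bears the burden.
Stage I.2 (landlord, a preponderance, weight is at least 52): (b) net 81−29=52 ≥ 52 — meets; (c) net 79−37=42 < 52 — fails.
  Stage I.2 not carried; the landlord fails its burden.
So the tenant prevails on this issue.
— Issue II —
Stage II.1 (tenant, a more-likely-than-not showing, weight is at least 55): (d) 63 ≥ 55 — meets.
  All elements met. The burden passes to the landlord.
Stage II.2 (landlord, a more-likely-than-not showing, weight is at least 55): (e) 43 < 55 — fails; (f) net 67−27=40 < 55 — fails.
  Not every element is met, so the landlord fails to carry Stage II.2.
The analysis ends at Stage II.2; the tenant prevails on this issue.
Per-issue: Issue I → tenant; Issue II → tenant. The tenant must prevail on every issue; overall, the tenant prevails.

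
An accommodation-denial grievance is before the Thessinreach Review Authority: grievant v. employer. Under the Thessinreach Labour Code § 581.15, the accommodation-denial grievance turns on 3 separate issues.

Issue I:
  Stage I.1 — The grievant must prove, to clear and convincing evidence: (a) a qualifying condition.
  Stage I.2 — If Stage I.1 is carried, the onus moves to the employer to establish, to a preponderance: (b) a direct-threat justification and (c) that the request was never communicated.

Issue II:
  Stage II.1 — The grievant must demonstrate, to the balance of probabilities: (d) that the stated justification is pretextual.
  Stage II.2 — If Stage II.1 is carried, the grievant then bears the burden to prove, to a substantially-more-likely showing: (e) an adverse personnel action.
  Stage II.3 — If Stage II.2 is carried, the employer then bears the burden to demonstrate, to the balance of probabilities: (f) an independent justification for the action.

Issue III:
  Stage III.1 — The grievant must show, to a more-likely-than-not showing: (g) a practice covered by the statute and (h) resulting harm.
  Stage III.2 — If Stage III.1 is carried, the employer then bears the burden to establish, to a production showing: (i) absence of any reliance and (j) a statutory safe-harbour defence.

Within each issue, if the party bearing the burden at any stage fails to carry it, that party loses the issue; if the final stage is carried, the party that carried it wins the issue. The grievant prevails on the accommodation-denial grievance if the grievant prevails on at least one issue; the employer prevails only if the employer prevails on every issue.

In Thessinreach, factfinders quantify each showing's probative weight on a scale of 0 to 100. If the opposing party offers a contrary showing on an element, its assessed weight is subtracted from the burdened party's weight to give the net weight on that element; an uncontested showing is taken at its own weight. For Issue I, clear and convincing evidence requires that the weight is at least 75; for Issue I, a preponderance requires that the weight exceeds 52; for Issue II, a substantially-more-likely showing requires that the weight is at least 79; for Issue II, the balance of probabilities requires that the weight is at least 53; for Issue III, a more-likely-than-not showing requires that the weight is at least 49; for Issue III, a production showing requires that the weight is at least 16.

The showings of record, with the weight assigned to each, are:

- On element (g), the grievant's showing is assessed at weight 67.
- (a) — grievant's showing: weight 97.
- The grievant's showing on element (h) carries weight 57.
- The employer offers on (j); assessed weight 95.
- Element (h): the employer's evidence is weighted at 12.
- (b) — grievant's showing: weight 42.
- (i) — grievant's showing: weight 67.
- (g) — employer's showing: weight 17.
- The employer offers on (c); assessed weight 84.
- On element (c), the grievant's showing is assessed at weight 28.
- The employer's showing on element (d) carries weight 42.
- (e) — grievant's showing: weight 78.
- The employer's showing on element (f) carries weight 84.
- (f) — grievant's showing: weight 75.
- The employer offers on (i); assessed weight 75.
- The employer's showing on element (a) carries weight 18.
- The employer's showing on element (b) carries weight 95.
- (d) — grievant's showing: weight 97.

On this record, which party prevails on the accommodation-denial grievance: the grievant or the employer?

— Issue I —
At Stage I.1 the grievant must meet clear and convincing evidence (weight is at least 75): on (a) the weight is 97 less the opposing 18 gives net 79, ≥ 75, so (a) meets the standard.
  All elements met. The burden passes to the employer.
At Stage I.2 the employer must meet a preponderance (weight exceeds 52): on (b) the weight is 95 less the opposing 42 gives net 53, > 52, so (b) meets the standard; on (c) the weight is 84 less the opposing 28 gives net 56, > 52, so (c) meets the standard.
  All elements met at the final stage.
All stages carried — the employer prevails on this issue.
— Issue II —
At Stage II.1 the grievant must meet the balance of probabilities (weight is at least 53): on (d) the weight is 97 less the opposing 42 gives net 55, which does reach 53, so (d) meets the standard.
  All elements met. The grievant retains the burden for Stage II.2.
At Stage II.2 the grievant must meet a substantially-more-likely showing (weight is at least 79): on (e) the weight is 78, which does not reach 79, so (e) does not meet the standard.
  Not every element is met, so the grievant fails to carry Stage II.2.
So the employer prevails on this issue.
— Issue III —
Stage III.1 (grievant, a more-likely-than-not showing, weight is at least 49): (g) net 67−17=50 ≥ 49 — meets; (h) net 57−12=45 < 49 — fails.
  Stage III.1 not carried; the grievant fails its burden.
The employer prevails on this issue.
Per-issue: Issue I → employer; Issue II → employer; Issue III → employer. The grievant must prevail on at least one issue; overall, the employer prevails.

employer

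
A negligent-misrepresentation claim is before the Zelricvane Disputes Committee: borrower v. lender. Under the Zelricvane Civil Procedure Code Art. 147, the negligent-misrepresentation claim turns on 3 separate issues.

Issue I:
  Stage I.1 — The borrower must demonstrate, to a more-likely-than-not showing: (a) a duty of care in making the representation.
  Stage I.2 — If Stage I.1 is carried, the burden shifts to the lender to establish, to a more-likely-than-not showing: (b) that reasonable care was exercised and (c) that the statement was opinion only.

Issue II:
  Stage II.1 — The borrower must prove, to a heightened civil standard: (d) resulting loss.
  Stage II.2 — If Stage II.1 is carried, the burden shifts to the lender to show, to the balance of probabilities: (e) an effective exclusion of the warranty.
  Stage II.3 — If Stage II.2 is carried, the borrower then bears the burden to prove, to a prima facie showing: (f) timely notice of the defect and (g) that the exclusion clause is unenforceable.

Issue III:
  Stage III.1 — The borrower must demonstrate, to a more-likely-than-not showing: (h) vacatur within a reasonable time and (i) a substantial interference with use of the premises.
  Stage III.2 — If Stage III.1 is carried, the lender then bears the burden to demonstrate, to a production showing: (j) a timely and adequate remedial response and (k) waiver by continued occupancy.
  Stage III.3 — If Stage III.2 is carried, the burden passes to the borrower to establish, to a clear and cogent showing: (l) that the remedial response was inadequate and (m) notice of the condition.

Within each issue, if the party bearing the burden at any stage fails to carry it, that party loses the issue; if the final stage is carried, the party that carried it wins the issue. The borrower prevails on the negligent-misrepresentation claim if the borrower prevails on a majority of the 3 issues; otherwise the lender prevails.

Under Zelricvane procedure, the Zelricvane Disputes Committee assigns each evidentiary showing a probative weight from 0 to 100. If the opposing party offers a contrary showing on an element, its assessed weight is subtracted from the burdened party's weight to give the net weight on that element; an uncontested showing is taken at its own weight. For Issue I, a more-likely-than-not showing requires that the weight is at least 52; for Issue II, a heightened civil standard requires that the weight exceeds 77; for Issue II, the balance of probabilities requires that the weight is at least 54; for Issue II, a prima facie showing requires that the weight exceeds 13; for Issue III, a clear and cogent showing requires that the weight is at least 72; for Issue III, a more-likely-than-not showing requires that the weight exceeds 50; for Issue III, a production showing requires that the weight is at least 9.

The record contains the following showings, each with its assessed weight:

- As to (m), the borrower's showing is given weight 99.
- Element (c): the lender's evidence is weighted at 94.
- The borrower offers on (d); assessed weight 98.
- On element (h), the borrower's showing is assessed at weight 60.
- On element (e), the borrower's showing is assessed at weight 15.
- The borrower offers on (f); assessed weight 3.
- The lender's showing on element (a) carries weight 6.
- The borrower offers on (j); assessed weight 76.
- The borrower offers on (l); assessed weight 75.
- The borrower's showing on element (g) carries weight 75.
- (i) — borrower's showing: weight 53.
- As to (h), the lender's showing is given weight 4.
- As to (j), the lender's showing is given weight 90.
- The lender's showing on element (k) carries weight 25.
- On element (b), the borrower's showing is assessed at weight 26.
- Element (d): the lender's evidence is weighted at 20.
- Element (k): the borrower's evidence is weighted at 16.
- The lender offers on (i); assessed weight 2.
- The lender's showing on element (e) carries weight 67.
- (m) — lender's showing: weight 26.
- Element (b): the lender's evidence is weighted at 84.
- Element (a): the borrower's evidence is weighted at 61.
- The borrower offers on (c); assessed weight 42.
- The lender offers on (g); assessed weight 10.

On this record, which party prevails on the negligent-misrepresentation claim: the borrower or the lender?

— Issue I —
Stage I.1 (borrower, a more-likely-than-not showing, weight is at least 52): (a) net 61−6=55 ≥ 52 — meets.
  Stage I.1 is satisfied; the onus moves to the lender.
Stage I.2 (lender, a more-likely-than-not showing, weight is at least 52): (b) net 84−26=58 ≥ 52 — meets; (c) net 94−42=52 ≥ 52 — meets.
  The lender carries the last stage.
All stages carried — the lender prevails on this issue.
— Issue II —
Stage II.1 (borrower, a heightened civil standard, weight exceeds 77): (d) net 98−20=78 > 77 — meets.
  Stage II.1 carried; the burden shifts to the lender.
Stage II.2 (lender, the balance of probabilities, weight is at least 54): (e) net 67−15=52 < 54 — fails.
  Stage II.2 not carried; the lender fails its burden.
The analysis ends at Stage II.2; the borrower prevails on this issue.
— Issue III —
Stage III.1 — burden on borrower; standard: a more-likely-than-not showing (weight exceeds 50).
    (h): 60 − 4 = 56 > 50 [met]
    (i): 53 − 2 = 51 > 50 [met]
  Stage III.1 is satisfied; the onus moves to the lender.
Stage III.2 — burden on lender; standard: a production showing (weight is at least 9).
    (j): 90 − 76 = 14 ≥ 9 [met]
    (k): 25 − 16 = 9 ≥ 9 [met]
  Stage III.2 is satisfied; the onus moves to the borrower.
Stage III.3 — burden on borrower; standard: a clear and cogent showing (weight is at least 72).
    (l): 75 ≥ 72 [met]
    (m): 99 − 26 = 73 ≥ 72 [met]
  All elements met at the final stage.
With every stage satisfied, the borrower prevails on this issue.
Per-issue: Issue I → lender; Issue II → borrower; Issue III → borrower. The borrower must prevail on a majority of issues; overall, the borrower prevails.

borrower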